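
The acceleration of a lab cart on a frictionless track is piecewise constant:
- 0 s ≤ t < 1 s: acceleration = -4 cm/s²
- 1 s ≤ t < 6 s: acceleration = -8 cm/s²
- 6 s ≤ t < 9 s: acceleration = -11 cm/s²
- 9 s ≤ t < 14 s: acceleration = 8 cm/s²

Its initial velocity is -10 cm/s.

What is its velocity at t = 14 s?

-47 cm/s

Δv equals the area under the a-t graph; then v = v₀ + Δv.
0–1 s: -4 × 1 = -4 cm/s
1–6 s: -8 × 5 = -40 cm/s
6–9 s: -11 × 3 = -33 cm/s
9–14 s: 8 × 5 = 40 cm/s
Δv = -37 cm/s, so v(14) = -10 + (-37) = -47 cm/s.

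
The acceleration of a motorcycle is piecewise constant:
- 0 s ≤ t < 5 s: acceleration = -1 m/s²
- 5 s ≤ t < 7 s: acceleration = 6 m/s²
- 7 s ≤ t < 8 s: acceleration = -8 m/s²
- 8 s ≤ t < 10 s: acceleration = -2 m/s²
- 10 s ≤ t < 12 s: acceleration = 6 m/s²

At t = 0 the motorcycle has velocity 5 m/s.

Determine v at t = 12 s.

Δv equals the area under the a-t graph; then v = v₀ + Δv.
0–5 s: -1 × 5 = -5 m/s
5–7 s: 6 × 2 = 12 m/s
7–8 s: -8 × 1 = -8 m/s
8–10 s: -2 × 2 = -4 m/s
10–12 s: 6 × 2 = 12 m/s
Δv = 7 m/s, so v(12) = 5 + (7) = 12 m/s.

12 m/s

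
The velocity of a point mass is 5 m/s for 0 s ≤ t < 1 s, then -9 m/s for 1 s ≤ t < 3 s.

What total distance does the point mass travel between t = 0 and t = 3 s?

Total distance travelled is ∫|v| dt — sum the magnitudes of each area piece.
0–1 s: |5| × 1 = 5 m
1–3 s: |-9| × 2 = 18 m
Total distance = 23 m

23 m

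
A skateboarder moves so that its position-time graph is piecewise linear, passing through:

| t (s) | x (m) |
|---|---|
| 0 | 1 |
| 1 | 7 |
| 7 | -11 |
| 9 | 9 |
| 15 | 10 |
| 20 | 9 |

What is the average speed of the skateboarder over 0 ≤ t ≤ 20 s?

Average speed = (total path length)/(elapsed time); on a piecewise-linear x-t graph the path length is Σ|Δx|.
0–1 s: |Δx| = |7 − 1| = 6 m
1–7 s: |Δx| = |-11 − 7| = 18 m
7–9 s: |Δx| = |9 − -11| = 20 m
9–15 s: |Δx| = |10 − 9| = 1 m
15–20 s: |Δx| = |9 − 10| = 1 m
Total path = 46 m; average speed = 46/20 = 2.3 m/s.

2.3 m/s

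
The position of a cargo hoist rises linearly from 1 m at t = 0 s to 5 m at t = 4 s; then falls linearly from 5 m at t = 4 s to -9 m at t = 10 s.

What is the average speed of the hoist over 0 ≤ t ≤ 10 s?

1.8 m/s

Average speed = (total path length)/(elapsed time); on a piecewise-linear x-t graph the path length is Σ|Δx|.
0–4 s: |Δx| = |5 − 1| = 4 m
4–10 s: |Δx| = |-9 − 5| = 14 m
Total path = 18 m; average speed = 18/10 = 1.8 m/s.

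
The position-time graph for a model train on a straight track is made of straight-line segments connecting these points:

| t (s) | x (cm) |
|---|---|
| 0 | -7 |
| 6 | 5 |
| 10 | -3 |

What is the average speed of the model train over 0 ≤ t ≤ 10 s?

2 cm/s

Average speed = (total path length)/(elapsed time); on a piecewise-linear x-t graph the path length is Σ|Δx|.
0–6 s: |Δx| = |5 − -7| = 12 cm
6–10 s: |Δx| = |-3 − 5| = 8 cm
Total path = 20 cm; average speed = 20/10 = 2 cm/s.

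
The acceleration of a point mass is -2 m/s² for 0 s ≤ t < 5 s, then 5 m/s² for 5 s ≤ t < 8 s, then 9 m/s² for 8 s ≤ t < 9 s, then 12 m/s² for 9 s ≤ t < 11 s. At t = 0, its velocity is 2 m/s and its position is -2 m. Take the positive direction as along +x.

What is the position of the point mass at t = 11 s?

49 m

On each constant-a segment, Δv = aΔt and Δx = v₀Δt + ½aΔt²; chain segment to segment.
0–5 s: v starts 2 m/s; Δx = 2·5 + ½·-2·5² = -15 m; v ends -8 m/s.
5–8 s: v starts -8 m/s; Δx = -8·3 + ½·5·3² = -1.5 m; v ends 7 m/s.
8–9 s: v starts 7 m/s; Δx = 7·1 + ½·9·1² = 11.5 m; v ends 16 m/s.
9–11 s: v starts 16 m/s; Δx = 16·2 + ½·12·2² = 56 m; v ends 40 m/s.
x(11) = -2 + Σ Δx = 49 m.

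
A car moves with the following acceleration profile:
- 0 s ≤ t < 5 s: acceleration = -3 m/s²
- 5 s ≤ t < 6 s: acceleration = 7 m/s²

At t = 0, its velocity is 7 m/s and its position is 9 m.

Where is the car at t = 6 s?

On each constant-a segment, Δv = aΔt and Δx = v₀Δt + ½aΔt²; chain segment to segment.
0–5 s: v starts 7 m/s; Δx = 7·5 + ½·-3·5² = -2.5 m; v ends -8 m/s.
5–6 s: v starts -8 m/s; Δx = -8·1 + ½·7·1² = -4.5 m; v ends -1 m/s.
x(6) = 9 + Σ Δx = 2 m.

2 m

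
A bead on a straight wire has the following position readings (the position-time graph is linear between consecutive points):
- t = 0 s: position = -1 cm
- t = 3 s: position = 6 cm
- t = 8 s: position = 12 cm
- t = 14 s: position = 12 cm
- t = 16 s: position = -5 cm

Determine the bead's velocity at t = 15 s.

-8.5 cm/s

Velocity is the slope of the x-t graph on 14–16 s: (-5 − 12)/(16 − 14) = -8.5 cm/s.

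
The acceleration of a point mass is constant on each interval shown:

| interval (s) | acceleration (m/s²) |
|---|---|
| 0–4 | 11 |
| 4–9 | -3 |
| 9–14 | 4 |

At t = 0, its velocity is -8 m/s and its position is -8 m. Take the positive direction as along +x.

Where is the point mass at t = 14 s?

On each constant-a segment, Δv = aΔt and Δx = v₀Δt + ½aΔt²; chain segment to segment.
0–4 s: v starts -8 m/s; Δx = -8·4 + ½·11·4² = 56 m; v ends 36 m/s.
4–9 s: v starts 36 m/s; Δx = 36·5 + ½·-3·5² = 142.5 m; v ends 21 m/s.
9–14 s: v starts 21 m/s; Δx = 21·5 + ½·4·5² = 155 m; v ends 41 m/s.
x(14) = -8 + Σ Δx = 345.5 m.

345.5 m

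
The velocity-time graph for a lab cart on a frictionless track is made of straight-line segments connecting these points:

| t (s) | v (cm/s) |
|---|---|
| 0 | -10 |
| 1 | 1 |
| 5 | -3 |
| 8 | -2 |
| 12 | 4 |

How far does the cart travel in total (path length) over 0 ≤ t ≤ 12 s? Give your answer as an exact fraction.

784/33 cm

Distance (not displacement) is the total path length: add the absolute areas under v-t.
0–1 s: v = 0 at t = 10/11 s; triangle areas 50/11 + 1/22 = 101/22 cm
1–5 s: v = 0 at t = 2 s; triangle areas 0.5 + 4.5 = 5 cm
5–8 s: |½(-3 + -2)(3)| = 7.5 cm
8–12 s: v = 0 at t = 28/3 s; triangle areas 4/3 + 16/3 = 20/3 cm
Total distance = 784/33 cm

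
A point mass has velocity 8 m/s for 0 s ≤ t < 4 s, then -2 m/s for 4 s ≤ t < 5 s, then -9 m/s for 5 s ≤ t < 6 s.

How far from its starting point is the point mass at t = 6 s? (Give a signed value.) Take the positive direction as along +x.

21 m

Net displacement equals the area under the velocity-time graph (areas below the axis count negative).
0–4 s: 8 × 4 = 32 m
4–5 s: -2 × 1 = -2 m
5–6 s: -9 × 1 = -9 m
Net displacement = 21 m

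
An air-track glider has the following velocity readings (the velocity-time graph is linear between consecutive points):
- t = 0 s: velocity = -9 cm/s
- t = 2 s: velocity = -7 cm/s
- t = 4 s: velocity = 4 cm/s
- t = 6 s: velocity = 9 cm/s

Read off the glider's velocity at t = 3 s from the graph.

On 2–4 s the graph is linear from -7 to 4 cm/s: v(3) = -7 + (4 − -7)·(3 − 2)/(4 − 2) = -1.5 cm/s.

-1.5 cm/s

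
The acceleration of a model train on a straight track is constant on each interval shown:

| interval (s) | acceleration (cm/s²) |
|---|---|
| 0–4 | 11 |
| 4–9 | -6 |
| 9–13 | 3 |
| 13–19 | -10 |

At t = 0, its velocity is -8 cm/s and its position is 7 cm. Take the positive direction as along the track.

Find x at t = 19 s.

144 cm

On each constant-a segment, Δv = aΔt and Δx = v₀Δt + ½aΔt²; chain segment to segment.
0–4 s: v starts -8 cm/s; Δx = -8·4 + ½·11·4² = 56 cm; v ends 36 cm/s.
4–9 s: v starts 36 cm/s; Δx = 36·5 + ½·-6·5² = 105 cm; v ends 6 cm/s.
9–13 s: v starts 6 cm/s; Δx = 6·4 + ½·3·4² = 48 cm; v ends 18 cm/s.
13–19 s: v starts 18 cm/s; Δx = 18·6 + ½·-10·6² = -72 cm; v ends -42 cm/s.
x(19) = 7 + Σ Δx = 144 cm.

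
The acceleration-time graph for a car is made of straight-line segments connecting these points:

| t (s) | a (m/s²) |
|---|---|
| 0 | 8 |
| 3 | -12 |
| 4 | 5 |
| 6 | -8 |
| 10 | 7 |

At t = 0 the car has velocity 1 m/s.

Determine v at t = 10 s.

Δv equals the area under the a-t graph; then v = v₀ + Δv.
0–3 s: ½(8 + -12)(3) = -6 m/s
3–4 s: ½(-12 + 5)(1) = -3.5 m/s
4–6 s: ½(5 + -8)(2) = -3 m/s
6–10 s: ½(-8 + 7)(4) = -2 m/s
Δv = -14.5 m/s, so v(10) = 1 + (-14.5) = -13.5 m/s.

-13.5 m/s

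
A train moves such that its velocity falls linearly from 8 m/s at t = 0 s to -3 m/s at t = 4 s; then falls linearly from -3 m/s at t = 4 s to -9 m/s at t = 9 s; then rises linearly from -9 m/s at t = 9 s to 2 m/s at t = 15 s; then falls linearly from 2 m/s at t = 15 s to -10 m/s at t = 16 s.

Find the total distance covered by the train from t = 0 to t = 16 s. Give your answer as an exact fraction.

Total distance travelled is ∫|v| dt — sum the magnitudes of each area piece.
0–4 s: v = 0 at t = 32/11 s; triangle areas 128/11 + 18/11 = 146/11 m
4–9 s: |½(-3 + -9)(5)| = 30 m
9–15 s: v = 0 at t = 153/11 s; triangle areas 243/11 + 12/11 = 255/11 m
15–16 s: v = 0 at t = 91/6 s; triangle areas 1/6 + 25/6 = 13/3 m
Total distance = 2336/33 m

2336/33 m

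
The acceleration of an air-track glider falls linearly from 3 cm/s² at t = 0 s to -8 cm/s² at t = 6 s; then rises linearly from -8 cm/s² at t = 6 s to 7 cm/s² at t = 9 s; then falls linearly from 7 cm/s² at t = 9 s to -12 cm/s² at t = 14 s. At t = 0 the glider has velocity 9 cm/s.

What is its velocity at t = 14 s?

Δv equals the area under the a-t graph; then v = v₀ + Δv.
0–6 s: ½(3 + -8)(6) = -15 cm/s
6–9 s: ½(-8 + 7)(3) = -1.5 cm/s
9–14 s: ½(7 + -12)(5) = -12.5 cm/s
Δv = -29 cm/s, so v(14) = 9 + (-29) = -20 cm/s.

-20 cm/s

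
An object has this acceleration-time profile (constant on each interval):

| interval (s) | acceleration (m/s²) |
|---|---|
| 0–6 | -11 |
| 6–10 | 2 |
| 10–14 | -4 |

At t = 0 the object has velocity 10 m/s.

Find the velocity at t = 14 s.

-64 m/s

Δv equals the area under the a-t graph; then v = v₀ + Δv.
0–6 s: -11 × 6 = -66 m/s
6–10 s: 2 × 4 = 8 m/s
10–14 s: -4 × 4 = -16 m/s
Δv = -74 m/s, so v(14) = 10 + (-74) = -64 m/s.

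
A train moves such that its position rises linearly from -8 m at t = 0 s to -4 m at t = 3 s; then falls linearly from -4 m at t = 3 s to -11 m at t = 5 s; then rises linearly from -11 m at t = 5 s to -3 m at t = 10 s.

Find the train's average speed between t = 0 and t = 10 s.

Average speed = (total path length)/(elapsed time); on a piecewise-linear x-t graph the path length is Σ|Δx|.
0–3 s: |Δx| = |-4 − -8| = 4 m
3–5 s: |Δx| = |-11 − -4| = 7 m
5–10 s: |Δx| = |-3 − -11| = 8 m
Total path = 19 m; average speed = 19/10 = 1.9 m/s.

1.9 m/s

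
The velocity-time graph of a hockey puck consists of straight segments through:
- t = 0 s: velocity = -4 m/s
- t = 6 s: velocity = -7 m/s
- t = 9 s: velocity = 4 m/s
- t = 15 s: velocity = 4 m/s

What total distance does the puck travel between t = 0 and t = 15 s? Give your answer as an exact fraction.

Total distance travelled is ∫|v| dt — sum the magnitudes of each area piece.
0–6 s: |½(-4 + -7)(6)| = 33 m
6–9 s: v = 0 at t = 87/11 s; triangle areas 147/22 + 24/11 = 195/22 m
9–15 s: |4| × 6 = 24 m
Total distance = 1449/22 m

1449/22 m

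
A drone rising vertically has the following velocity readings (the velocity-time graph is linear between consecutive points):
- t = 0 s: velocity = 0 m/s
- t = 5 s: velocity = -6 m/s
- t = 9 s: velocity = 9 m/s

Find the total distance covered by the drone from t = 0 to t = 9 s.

Distance (not displacement) is the total path length: add the absolute areas under v-t.
0–5 s: |½(0 + -6)(5)| = 15 m
5–9 s: v = 0 at t = 6.6 s; triangle areas 4.8 + 10.8 = 15.6 m
Total distance = 30.6 m

30.6 m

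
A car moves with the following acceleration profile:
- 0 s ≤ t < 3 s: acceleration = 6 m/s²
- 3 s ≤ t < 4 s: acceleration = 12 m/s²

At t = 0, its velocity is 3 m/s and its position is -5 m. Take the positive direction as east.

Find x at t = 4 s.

On each constant-a segment, Δv = aΔt and Δx = v₀Δt + ½aΔt²; chain segment to segment.
0–3 s: v starts 3 m/s; Δx = 3·3 + ½·6·3² = 36 m; v ends 21 m/s.
3–4 s: v starts 21 m/s; Δx = 21·1 + ½·12·1² = 27 m; v ends 33 m/s.
x(4) = -5 + Σ Δx = 58 m.

58 m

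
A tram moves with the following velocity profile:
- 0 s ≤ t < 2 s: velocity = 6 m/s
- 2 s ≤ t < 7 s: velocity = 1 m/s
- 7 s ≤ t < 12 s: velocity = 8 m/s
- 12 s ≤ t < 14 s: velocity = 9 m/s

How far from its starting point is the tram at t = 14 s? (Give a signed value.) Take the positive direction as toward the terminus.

75 m

Displacement is the signed area under the v-t curve.
0–2 s: 6 × 2 = 12 m
2–7 s: 1 × 5 = 5 m
7–12 s: 8 × 5 = 40 m
12–14 s: 9 × 2 = 18 m
Net displacement = 75 m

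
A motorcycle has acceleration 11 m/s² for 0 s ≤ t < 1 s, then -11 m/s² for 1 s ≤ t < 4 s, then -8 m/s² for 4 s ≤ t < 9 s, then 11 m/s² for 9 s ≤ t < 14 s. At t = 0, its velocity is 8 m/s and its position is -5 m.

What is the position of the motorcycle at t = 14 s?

On each constant-a segment, Δv = aΔt and Δx = v₀Δt + ½aΔt²; chain segment to segment.
0–1 s: v starts 8 m/s; Δx = 8·1 + ½·11·1² = 13.5 m; v ends 19 m/s.
1–4 s: v starts 19 m/s; Δx = 19·3 + ½·-11·3² = 7.5 m; v ends -14 m/s.
4–9 s: v starts -14 m/s; Δx = -14·5 + ½·-8·5² = -170 m; v ends -54 m/s.
9–14 s: v starts -54 m/s; Δx = -54·5 + ½·11·5² = -132.5 m; v ends 1 m/s.
x(14) = -5 + Σ Δx = -286.5 m.

-286.5 m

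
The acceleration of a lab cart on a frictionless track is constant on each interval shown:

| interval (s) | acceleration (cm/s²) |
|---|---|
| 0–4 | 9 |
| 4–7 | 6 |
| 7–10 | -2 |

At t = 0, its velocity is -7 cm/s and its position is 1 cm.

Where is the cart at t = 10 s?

291 cm

On each constant-a segment, Δv = aΔt and Δx = v₀Δt + ½aΔt²; chain segment to segment.
0–4 s: v starts -7 cm/s; Δx = -7·4 + ½·9·4² = 44 cm; v ends 29 cm/s.
4–7 s: v starts 29 cm/s; Δx = 29·3 + ½·6·3² = 114 cm; v ends 47 cm/s.
7–10 s: v starts 47 cm/s; Δx = 47·3 + ½·-2·3² = 132 cm; v ends 41 cm/s.
x(10) = 1 + Σ Δx = 291 cm.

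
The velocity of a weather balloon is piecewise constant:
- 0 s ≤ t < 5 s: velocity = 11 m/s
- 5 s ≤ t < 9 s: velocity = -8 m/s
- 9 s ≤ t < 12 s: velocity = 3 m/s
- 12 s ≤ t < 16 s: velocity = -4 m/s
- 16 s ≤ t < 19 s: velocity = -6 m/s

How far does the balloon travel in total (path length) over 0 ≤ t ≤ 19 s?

Total distance travelled is ∫|v| dt — sum the magnitudes of each area piece.
0–5 s: |11| × 5 = 55 m
5–9 s: |-8| × 4 = 32 m
9–12 s: |3| × 3 = 9 m
12–16 s: |-4| × 4 = 16 m
16–19 s: |-6| × 3 = 18 m
Total distance = 130 m

130 m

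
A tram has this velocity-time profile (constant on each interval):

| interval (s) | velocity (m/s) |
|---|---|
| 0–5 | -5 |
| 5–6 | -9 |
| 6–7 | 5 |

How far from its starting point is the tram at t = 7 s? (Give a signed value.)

Displacement is the signed area under the v-t curve.
0–5 s: -5 × 5 = -25 m
5–6 s: -9 × 1 = -9 m
6–7 s: 5 × 1 = 5 m
Net displacement = -29 m

-29 m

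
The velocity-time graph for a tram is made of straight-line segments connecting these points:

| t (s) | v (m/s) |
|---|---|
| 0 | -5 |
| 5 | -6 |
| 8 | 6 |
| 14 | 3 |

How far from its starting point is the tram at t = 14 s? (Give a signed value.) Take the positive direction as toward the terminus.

Net displacement equals the area under the velocity-time graph (areas below the axis count negative).
0–5 s: ½(-5 + -6)(5) = -27.5 m
5–8 s: ½(-6 + 6)(3) = 0 m
8–14 s: ½(6 + 3)(6) = 27 m
Net displacement = -0.5 m

-0.5 m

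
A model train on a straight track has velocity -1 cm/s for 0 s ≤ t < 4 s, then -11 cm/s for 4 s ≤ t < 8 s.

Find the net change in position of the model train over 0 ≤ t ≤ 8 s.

-48 cm

Net displacement equals the area under the velocity-time graph (areas below the axis count negative).
0–4 s: -1 × 4 = -4 cm
4–8 s: -11 × 4 = -44 cm
Net displacement = -48 cm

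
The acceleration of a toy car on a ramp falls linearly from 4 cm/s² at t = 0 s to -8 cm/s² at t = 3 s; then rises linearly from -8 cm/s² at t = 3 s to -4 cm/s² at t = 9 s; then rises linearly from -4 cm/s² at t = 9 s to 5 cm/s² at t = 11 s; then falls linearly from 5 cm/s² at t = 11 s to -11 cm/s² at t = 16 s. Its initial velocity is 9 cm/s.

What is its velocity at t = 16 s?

-47 cm/s

Δv equals the area under the a-t graph; then v = v₀ + Δv.
0–3 s: ½(4 + -8)(3) = -6 cm/s
3–9 s: ½(-8 + -4)(6) = -36 cm/s
9–11 s: ½(-4 + 5)(2) = 1 cm/s
11–16 s: ½(5 + -11)(5) = -15 cm/s
Δv = -56 cm/s, so v(16) = 9 + (-56) = -47 cm/s.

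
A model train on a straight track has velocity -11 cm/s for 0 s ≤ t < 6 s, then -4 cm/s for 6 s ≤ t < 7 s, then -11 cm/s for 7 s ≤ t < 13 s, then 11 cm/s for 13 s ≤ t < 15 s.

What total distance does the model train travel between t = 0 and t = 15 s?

158 cm

Total distance travelled is ∫|v| dt — sum the magnitudes of each area piece.
0–6 s: |-11| × 6 = 66 cm
6–7 s: |-4| × 1 = 4 cm
7–13 s: |-11| × 6 = 66 cm
13–15 s: |11| × 2 = 22 cm
Total distance = 158 cm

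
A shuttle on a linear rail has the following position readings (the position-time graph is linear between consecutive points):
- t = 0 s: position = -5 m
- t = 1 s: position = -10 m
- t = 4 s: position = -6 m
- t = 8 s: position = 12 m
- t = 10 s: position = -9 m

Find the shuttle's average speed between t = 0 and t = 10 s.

4.8 m/s

Average speed = (total path length)/(elapsed time); on a piecewise-linear x-t graph the path length is Σ|Δx|.
0–1 s: |Δx| = |-10 − -5| = 5 m
1–4 s: |Δx| = |-6 − -10| = 4 m
4–8 s: |Δx| = |12 − -6| = 18 m
8–10 s: |Δx| = |-9 − 12| = 21 m
Total path = 48 m; average speed = 48/10 = 4.8 m/s.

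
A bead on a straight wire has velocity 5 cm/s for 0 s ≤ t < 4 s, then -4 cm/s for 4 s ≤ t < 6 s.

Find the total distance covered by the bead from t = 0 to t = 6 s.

Total distance travelled is ∫|v| dt — sum the magnitudes of each area piece.
0–4 s: |5| × 4 = 20 cm
4–6 s: |-4| × 2 = 8 cm
Total distance = 28 cm

28 cm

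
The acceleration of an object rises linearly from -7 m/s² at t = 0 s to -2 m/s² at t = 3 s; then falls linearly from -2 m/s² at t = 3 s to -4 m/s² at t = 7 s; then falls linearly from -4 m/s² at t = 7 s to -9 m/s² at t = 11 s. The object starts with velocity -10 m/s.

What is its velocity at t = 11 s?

-61.5 m/s

Δv equals the area under the a-t graph; then v = v₀ + Δv.
0–3 s: ½(-7 + -2)(3) = -13.5 m/s
3–7 s: ½(-2 + -4)(4) = -12 m/s
7–11 s: ½(-4 + -9)(4) = -26 m/s
Δv = -51.5 m/s, so v(11) = -10 + (-51.5) = -61.5 m/s.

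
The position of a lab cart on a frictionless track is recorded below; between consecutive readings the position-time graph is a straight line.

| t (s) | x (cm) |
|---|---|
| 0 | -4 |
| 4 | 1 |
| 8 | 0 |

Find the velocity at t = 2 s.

Velocity is the slope of the x-t graph on 0–4 s: (1 − -4)/(4 − 0) = 1.25 cm/s.

1.25 cm/s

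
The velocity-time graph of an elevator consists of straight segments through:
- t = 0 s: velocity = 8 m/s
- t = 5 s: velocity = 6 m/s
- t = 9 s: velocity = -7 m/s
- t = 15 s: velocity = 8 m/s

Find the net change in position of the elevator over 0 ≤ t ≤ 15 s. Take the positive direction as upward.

36 m

Net displacement equals the area under the velocity-time graph (areas below the axis count negative).
0–5 s: ½(8 + 6)(5) = 35 m
5–9 s: ½(6 + -7)(4) = -2 m
9–15 s: ½(-7 + 8)(6) = 3 m
Net displacement = 36 m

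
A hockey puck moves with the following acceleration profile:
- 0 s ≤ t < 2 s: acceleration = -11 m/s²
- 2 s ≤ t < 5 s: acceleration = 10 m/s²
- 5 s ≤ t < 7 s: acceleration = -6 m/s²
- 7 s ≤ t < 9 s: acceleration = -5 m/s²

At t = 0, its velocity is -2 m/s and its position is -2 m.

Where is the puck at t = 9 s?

On each constant-a segment, Δv = aΔt and Δx = v₀Δt + ½aΔt²; chain segment to segment.
0–2 s: v starts -2 m/s; Δx = -2·2 + ½·-11·2² = -26 m; v ends -24 m/s.
2–5 s: v starts -24 m/s; Δx = -24·3 + ½·10·3² = -27 m; v ends 6 m/s.
5–7 s: v starts 6 m/s; Δx = 6·2 + ½·-6·2² = 0 m; v ends -6 m/s.
7–9 s: v starts -6 m/s; Δx = -6·2 + ½·-5·2² = -22 m; v ends -16 m/s.
x(9) = -2 + Σ Δx = -77 m.

-77 m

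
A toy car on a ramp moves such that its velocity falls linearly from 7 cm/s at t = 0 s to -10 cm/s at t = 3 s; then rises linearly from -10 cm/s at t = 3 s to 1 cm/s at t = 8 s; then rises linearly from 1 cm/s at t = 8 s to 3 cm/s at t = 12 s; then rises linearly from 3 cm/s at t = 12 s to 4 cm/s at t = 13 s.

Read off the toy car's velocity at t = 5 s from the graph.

On 3–8 s the graph is linear from -10 to 1 cm/s: v(5) = -10 + (1 − -10)·(5 − 3)/(8 − 3) = -5.6 cm/s.

-5.6 cm/s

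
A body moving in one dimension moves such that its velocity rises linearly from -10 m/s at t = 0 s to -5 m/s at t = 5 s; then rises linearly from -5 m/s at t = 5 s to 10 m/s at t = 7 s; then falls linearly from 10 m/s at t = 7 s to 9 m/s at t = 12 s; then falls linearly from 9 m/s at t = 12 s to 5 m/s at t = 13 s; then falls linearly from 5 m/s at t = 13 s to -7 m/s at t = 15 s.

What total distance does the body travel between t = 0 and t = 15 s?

Total distance travelled is ∫|v| dt — sum the magnitudes of each area piece.
0–5 s: |½(-10 + -5)(5)| = 37.5 m
5–7 s: v = 0 at t = 17/3 s; triangle areas 5/3 + 20/3 = 25/3 m
7–12 s: |½(10 + 9)(5)| = 47.5 m
12–13 s: |½(9 + 5)(1)| = 7 m
13–15 s: v = 0 at t = 83/6 s; triangle areas 25/12 + 49/12 = 37/6 m
Total distance = 106.5 m

106.5 m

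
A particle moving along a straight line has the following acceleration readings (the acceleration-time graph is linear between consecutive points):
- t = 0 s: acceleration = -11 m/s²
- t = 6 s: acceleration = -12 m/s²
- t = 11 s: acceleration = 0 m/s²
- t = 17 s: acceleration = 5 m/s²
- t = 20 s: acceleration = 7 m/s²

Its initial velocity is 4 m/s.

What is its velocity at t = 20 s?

Δv equals the area under the a-t graph; then v = v₀ + Δv.
0–6 s: ½(-11 + -12)(6) = -69 m/s
6–11 s: ½(-12 + 0)(5) = -30 m/s
11–17 s: ½(0 + 5)(6) = 15 m/s
17–20 s: ½(5 + 7)(3) = 18 m/s
Δv = -66 m/s, so v(20) = 4 + (-66) = -62 m/s.

-62 m/s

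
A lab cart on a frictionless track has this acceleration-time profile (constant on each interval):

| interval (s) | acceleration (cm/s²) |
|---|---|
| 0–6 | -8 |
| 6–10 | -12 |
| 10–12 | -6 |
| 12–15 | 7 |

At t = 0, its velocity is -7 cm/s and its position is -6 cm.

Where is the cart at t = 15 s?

On each constant-a segment, Δv = aΔt and Δx = v₀Δt + ½aΔt²; chain segment to segment.
0–6 s: v starts -7 cm/s; Δx = -7·6 + ½·-8·6² = -186 cm; v ends -55 cm/s.
6–10 s: v starts -55 cm/s; Δx = -55·4 + ½·-12·4² = -316 cm; v ends -103 cm/s.
10–12 s: v starts -103 cm/s; Δx = -103·2 + ½·-6·2² = -218 cm; v ends -115 cm/s.
12–15 s: v starts -115 cm/s; Δx = -115·3 + ½·7·3² = -313.5 cm; v ends -94 cm/s.
x(15) = -6 + Σ Δx = -1039.5 cm.

-1039.5 cm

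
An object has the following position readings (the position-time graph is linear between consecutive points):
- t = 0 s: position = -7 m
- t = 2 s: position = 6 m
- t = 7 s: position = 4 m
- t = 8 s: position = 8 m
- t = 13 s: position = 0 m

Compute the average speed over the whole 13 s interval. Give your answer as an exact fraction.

Average speed = (total path length)/(elapsed time); on a piecewise-linear x-t graph the path length is Σ|Δx|.
0–2 s: |Δx| = |6 − -7| = 13 m
2–7 s: |Δx| = |4 − 6| = 2 m
7–8 s: |Δx| = |8 − 4| = 4 m
8–13 s: |Δx| = |0 − 8| = 8 m
Total path = 27 m; average speed = 27/13 = 27/13 m/s.

27/13 m/s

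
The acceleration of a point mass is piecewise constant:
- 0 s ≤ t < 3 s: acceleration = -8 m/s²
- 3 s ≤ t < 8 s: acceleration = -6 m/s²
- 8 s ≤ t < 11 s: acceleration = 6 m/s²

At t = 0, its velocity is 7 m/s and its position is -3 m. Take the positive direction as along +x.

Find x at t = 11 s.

On each constant-a segment, Δv = aΔt and Δx = v₀Δt + ½aΔt²; chain segment to segment.
0–3 s: v starts 7 m/s; Δx = 7·3 + ½·-8·3² = -15 m; v ends -17 m/s.
3–8 s: v starts -17 m/s; Δx = -17·5 + ½·-6·5² = -160 m; v ends -47 m/s.
8–11 s: v starts -47 m/s; Δx = -47·3 + ½·6·3² = -114 m; v ends -29 m/s.
x(11) = -3 + Σ Δx = -292 m.

-292 m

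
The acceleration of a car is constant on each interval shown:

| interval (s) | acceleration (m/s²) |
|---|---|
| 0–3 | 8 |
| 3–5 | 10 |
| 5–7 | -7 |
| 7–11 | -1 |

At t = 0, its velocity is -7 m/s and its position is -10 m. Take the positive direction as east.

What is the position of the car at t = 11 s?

On each constant-a segment, Δv = aΔt and Δx = v₀Δt + ½aΔt²; chain segment to segment.
0–3 s: v starts -7 m/s; Δx = -7·3 + ½·8·3² = 15 m; v ends 17 m/s.
3–5 s: v starts 17 m/s; Δx = 17·2 + ½·10·2² = 54 m; v ends 37 m/s.
5–7 s: v starts 37 m/s; Δx = 37·2 + ½·-7·2² = 60 m; v ends 23 m/s.
7–11 s: v starts 23 m/s; Δx = 23·4 + ½·-1·4² = 84 m; v ends 19 m/s.
x(11) = -10 + Σ Δx = 203 m.

203 m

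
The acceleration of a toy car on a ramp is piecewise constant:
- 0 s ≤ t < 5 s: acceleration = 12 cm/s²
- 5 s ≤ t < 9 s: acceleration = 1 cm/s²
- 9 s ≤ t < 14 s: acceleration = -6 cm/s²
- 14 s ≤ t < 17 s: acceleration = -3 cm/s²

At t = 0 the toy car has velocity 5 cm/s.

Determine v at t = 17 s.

Δv equals the area under the a-t graph; then v = v₀ + Δv.
0–5 s: 12 × 5 = 60 cm/s
5–9 s: 1 × 4 = 4 cm/s
9–14 s: -6 × 5 = -30 cm/s
14–17 s: -3 × 3 = -9 cm/s
Δv = 25 cm/s, so v(17) = 5 + (25) = 30 cm/s.

30 cm/s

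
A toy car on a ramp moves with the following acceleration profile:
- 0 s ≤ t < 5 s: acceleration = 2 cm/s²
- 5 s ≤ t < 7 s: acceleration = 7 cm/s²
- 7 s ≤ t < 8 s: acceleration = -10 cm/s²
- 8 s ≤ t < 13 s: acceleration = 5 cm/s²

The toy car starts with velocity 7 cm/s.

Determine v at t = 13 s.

Δv equals the area under the a-t graph; then v = v₀ + Δv.
0–5 s: 2 × 5 = 10 cm/s
5–7 s: 7 × 2 = 14 cm/s
7–8 s: -10 × 1 = -10 cm/s
8–13 s: 5 × 5 = 25 cm/s
Δv = 39 cm/s, so v(13) = 7 + (39) = 46 cm/s.

46 cm/s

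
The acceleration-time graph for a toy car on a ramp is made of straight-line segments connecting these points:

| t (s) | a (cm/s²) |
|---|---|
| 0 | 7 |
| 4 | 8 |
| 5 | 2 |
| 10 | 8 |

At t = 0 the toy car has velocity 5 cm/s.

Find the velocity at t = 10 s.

Δv equals the area under the a-t graph; then v = v₀ + Δv.
0–4 s: ½(7 + 8)(4) = 30 cm/s
4–5 s: ½(8 + 2)(1) = 5 cm/s
5–10 s: ½(2 + 8)(5) = 25 cm/s
Δv = 60 cm/s, so v(10) = 5 + (60) = 65 cm/s.

65 cm/s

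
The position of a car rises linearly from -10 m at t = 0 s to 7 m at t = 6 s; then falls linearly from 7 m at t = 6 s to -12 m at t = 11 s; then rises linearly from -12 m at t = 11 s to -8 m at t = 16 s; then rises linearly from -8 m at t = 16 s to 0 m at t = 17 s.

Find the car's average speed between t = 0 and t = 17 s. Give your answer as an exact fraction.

48/17 m/s

Average speed = (total path length)/(elapsed time); on a piecewise-linear x-t graph the path length is Σ|Δx|.
0–6 s: |Δx| = |7 − -10| = 17 m
6–11 s: |Δx| = |-12 − 7| = 19 m
11–16 s: |Δx| = |-8 − -12| = 4 m
16–17 s: |Δx| = |0 − -8| = 8 m
Total path = 48 m; average speed = 48/17 = 48/17 m/s.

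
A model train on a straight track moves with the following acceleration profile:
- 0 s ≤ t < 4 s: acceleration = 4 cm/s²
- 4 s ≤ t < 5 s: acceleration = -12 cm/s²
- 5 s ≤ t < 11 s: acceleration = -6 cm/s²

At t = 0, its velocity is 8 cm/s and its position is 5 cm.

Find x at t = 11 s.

On each constant-a segment, Δv = aΔt and Δx = v₀Δt + ½aΔt²; chain segment to segment.
0–4 s: v starts 8 cm/s; Δx = 8·4 + ½·4·4² = 64 cm; v ends 24 cm/s.
4–5 s: v starts 24 cm/s; Δx = 24·1 + ½·-12·1² = 18 cm; v ends 12 cm/s.
5–11 s: v starts 12 cm/s; Δx = 12·6 + ½·-6·6² = -36 cm; v ends -24 cm/s.
x(11) = 5 + Σ Δx = 51 cm.

51 cm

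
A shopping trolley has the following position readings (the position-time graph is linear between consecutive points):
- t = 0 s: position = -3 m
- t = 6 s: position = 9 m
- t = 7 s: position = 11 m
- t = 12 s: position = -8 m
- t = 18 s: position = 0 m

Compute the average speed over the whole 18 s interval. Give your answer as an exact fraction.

Average speed = (total path length)/(elapsed time); on a piecewise-linear x-t graph the path length is Σ|Δx|.
0–6 s: |Δx| = |9 − -3| = 12 m
6–7 s: |Δx| = |11 − 9| = 2 m
7–12 s: |Δx| = |-8 − 11| = 19 m
12–18 s: |Δx| = |0 − -8| = 8 m
Total path = 41 m; average speed = 41/18 = 41/18 m/s.

41/18 m/s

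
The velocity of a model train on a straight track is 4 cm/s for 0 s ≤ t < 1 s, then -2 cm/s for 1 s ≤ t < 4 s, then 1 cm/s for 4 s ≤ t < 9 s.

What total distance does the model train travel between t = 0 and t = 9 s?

Total distance travelled is ∫|v| dt — sum the magnitudes of each area piece.
0–1 s: |4| × 1 = 4 cm
1–4 s: |-2| × 3 = 6 cm
4–9 s: |1| × 5 = 5 cm
Total distance = 15 cm

15 cm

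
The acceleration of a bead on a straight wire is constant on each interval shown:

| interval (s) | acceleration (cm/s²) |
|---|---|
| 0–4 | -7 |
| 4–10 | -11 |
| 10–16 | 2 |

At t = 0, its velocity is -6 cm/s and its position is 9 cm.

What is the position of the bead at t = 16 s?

On each constant-a segment, Δv = aΔt and Δx = v₀Δt + ½aΔt²; chain segment to segment.
0–4 s: v starts -6 cm/s; Δx = -6·4 + ½·-7·4² = -80 cm; v ends -34 cm/s.
4–10 s: v starts -34 cm/s; Δx = -34·6 + ½·-11·6² = -402 cm; v ends -100 cm/s.
10–16 s: v starts -100 cm/s; Δx = -100·6 + ½·2·6² = -564 cm; v ends -88 cm/s.
x(16) = 9 + Σ Δx = -1037 cm.

-1037 cm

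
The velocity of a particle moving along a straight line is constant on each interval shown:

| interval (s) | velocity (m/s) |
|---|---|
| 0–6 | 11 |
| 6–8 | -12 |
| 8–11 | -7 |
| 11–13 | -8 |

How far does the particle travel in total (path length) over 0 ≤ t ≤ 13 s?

127 m

Distance (not displacement) is the total path length: add the absolute areas under v-t.
0–6 s: |11| × 6 = 66 m
6–8 s: |-12| × 2 = 24 m
8–11 s: |-7| × 3 = 21 m
11–13 s: |-8| × 2 = 16 m
Total distance = 127 m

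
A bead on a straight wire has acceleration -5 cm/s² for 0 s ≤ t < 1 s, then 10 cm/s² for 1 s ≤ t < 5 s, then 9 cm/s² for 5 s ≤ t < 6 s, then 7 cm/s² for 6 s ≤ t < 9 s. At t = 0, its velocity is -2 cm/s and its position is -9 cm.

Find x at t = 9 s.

On each constant-a segment, Δv = aΔt and Δx = v₀Δt + ½aΔt²; chain segment to segment.
0–1 s: v starts -2 cm/s; Δx = -2·1 + ½·-5·1² = -4.5 cm; v ends -7 cm/s.
1–5 s: v starts -7 cm/s; Δx = -7·4 + ½·10·4² = 52 cm; v ends 33 cm/s.
5–6 s: v starts 33 cm/s; Δx = 33·1 + ½·9·1² = 37.5 cm; v ends 42 cm/s.
6–9 s: v starts 42 cm/s; Δx = 42·3 + ½·7·3² = 157.5 cm; v ends 63 cm/s.
x(9) = -9 + Σ Δx = 233.5 cm.

233.5 cm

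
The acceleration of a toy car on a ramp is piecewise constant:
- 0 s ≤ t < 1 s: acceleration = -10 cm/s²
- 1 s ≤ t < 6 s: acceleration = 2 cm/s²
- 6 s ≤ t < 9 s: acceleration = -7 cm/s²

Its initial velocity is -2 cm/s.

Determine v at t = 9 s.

Δv equals the area under the a-t graph; then v = v₀ + Δv.
0–1 s: -10 × 1 = -10 cm/s
1–6 s: 2 × 5 = 10 cm/s
6–9 s: -7 × 3 = -21 cm/s
Δv = -21 cm/s, so v(9) = -2 + (-21) = -23 cm/s.

-23 cm/s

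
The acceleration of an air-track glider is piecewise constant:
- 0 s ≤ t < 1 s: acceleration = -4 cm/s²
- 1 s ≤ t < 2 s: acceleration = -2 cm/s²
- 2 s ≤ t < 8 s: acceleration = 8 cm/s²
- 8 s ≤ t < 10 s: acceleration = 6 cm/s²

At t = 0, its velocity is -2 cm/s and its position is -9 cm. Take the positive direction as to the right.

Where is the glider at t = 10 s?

168 cm

On each constant-a segment, Δv = aΔt and Δx = v₀Δt + ½aΔt²; chain segment to segment.
0–1 s: v starts -2 cm/s; Δx = -2·1 + ½·-4·1² = -4 cm; v ends -6 cm/s.
1–2 s: v starts -6 cm/s; Δx = -6·1 + ½·-2·1² = -7 cm; v ends -8 cm/s.
2–8 s: v starts -8 cm/s; Δx = -8·6 + ½·8·6² = 96 cm; v ends 40 cm/s.
8–10 s: v starts 40 cm/s; Δx = 40·2 + ½·6·2² = 92 cm; v ends 52 cm/s.
x(10) = -9 + Σ Δx = 168 cm.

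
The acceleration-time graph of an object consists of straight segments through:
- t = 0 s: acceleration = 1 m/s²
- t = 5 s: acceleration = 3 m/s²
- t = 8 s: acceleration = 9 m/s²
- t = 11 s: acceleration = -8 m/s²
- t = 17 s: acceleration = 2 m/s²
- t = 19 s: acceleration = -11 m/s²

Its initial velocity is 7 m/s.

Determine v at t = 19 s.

9.5 m/s

Δv equals the area under the a-t graph; then v = v₀ + Δv.
0–5 s: ½(1 + 3)(5) = 10 m/s
5–8 s: ½(3 + 9)(3) = 18 m/s
8–11 s: ½(9 + -8)(3) = 1.5 m/s
11–17 s: ½(-8 + 2)(6) = -18 m/s
17–19 s: ½(2 + -11)(2) = -9 m/s
Δv = 2.5 m/s, so v(19) = 7 + (2.5) = 9.5 m/s.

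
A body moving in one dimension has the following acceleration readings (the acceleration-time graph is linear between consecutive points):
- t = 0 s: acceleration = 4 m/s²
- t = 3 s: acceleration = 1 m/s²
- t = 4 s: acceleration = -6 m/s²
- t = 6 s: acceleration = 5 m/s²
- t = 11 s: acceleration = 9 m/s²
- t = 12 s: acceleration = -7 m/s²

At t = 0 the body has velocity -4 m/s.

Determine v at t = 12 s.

Δv equals the area under the a-t graph; then v = v₀ + Δv.
0–3 s: ½(4 + 1)(3) = 7.5 m/s
3–4 s: ½(1 + -6)(1) = -2.5 m/s
4–6 s: ½(-6 + 5)(2) = -1 m/s
6–11 s: ½(5 + 9)(5) = 35 m/s
11–12 s: ½(9 + -7)(1) = 1 m/s
Δv = 40 m/s, so v(12) = -4 + (40) = 36 m/s.

36 m/s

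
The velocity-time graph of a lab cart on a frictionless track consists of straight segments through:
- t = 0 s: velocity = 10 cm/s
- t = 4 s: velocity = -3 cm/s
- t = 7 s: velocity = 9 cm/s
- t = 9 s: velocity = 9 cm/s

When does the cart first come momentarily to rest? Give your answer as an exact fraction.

v changes sign on 0–4 s (from 10 to -3); the graph is linear there, so v = 0 at t = 0 + (-10)·(4 − 0)/(-3 − 10) = 40/13 s.

t = 40/13 s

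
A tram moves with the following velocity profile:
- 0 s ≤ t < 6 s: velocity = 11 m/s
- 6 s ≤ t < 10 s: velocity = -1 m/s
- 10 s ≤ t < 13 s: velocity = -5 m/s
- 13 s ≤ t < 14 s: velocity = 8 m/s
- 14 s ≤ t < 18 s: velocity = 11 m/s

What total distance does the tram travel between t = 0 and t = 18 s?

137 m

Distance (not displacement) is the total path length: add the absolute areas under v-t.
0–6 s: |11| × 6 = 66 m
6–10 s: |-1| × 4 = 4 m
10–13 s: |-5| × 3 = 15 m
13–14 s: |8| × 1 = 8 m
14–18 s: |11| × 4 = 44 m
Total distance = 137 m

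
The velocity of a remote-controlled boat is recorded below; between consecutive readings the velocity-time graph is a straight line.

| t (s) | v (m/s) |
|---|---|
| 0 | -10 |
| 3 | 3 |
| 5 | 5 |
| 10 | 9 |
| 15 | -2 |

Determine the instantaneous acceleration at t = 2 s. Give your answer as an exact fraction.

Acceleration is the slope of the v-t graph on 0–3 s: (3 − -10)/(3 − 0) = 13/3 m/s².

13/3 m/s²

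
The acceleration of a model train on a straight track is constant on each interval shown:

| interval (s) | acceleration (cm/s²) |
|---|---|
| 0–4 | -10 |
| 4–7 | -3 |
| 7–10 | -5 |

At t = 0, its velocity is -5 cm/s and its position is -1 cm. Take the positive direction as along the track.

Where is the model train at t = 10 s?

-434 cm

On each constant-a segment, Δv = aΔt and Δx = v₀Δt + ½aΔt²; chain segment to segment.
0–4 s: v starts -5 cm/s; Δx = -5·4 + ½·-10·4² = -100 cm; v ends -45 cm/s.
4–7 s: v starts -45 cm/s; Δx = -45·3 + ½·-3·3² = -148.5 cm; v ends -54 cm/s.
7–10 s: v starts -54 cm/s; Δx = -54·3 + ½·-5·3² = -184.5 cm; v ends -69 cm/s.
x(10) = -1 + Σ Δx = -434 cm.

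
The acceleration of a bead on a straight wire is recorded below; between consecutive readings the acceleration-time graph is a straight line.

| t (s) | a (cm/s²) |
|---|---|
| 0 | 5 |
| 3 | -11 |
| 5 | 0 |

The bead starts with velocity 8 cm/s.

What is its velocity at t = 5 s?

Δv equals the area under the a-t graph; then v = v₀ + Δv.
0–3 s: ½(5 + -11)(3) = -9 cm/s
3–5 s: ½(-11 + 0)(2) = -11 cm/s
Δv = -20 cm/s, so v(5) = 8 + (-20) = -12 cm/s.

-12 cm/s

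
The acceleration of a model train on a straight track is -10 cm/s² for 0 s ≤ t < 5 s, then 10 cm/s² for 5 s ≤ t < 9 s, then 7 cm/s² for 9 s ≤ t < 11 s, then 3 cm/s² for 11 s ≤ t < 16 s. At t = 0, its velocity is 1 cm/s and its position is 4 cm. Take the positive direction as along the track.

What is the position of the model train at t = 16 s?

-173.5 cm

On each constant-a segment, Δv = aΔt and Δx = v₀Δt + ½aΔt²; chain segment to segment.
0–5 s: v starts 1 cm/s; Δx = 1·5 + ½·-10·5² = -120 cm; v ends -49 cm/s.
5–9 s: v starts -49 cm/s; Δx = -49·4 + ½·10·4² = -116 cm; v ends -9 cm/s.
9–11 s: v starts -9 cm/s; Δx = -9·2 + ½·7·2² = -4 cm; v ends 5 cm/s.
11–16 s: v starts 5 cm/s; Δx = 5·5 + ½·3·5² = 62.5 cm; v ends 20 cm/s.
x(16) = 4 + Σ Δx = -173.5 cm.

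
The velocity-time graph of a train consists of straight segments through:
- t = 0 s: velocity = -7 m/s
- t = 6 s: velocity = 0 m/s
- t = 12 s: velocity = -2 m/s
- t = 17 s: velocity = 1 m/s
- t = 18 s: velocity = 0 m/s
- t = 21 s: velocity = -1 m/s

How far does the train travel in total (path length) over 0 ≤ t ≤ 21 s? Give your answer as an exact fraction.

Total distance travelled is ∫|v| dt — sum the magnitudes of each area piece.
0–6 s: |½(-7 + 0)(6)| = 21 m
6–12 s: |½(0 + -2)(6)| = 6 m
12–17 s: v = 0 at t = 46/3 s; triangle areas 10/3 + 5/6 = 25/6 m
17–18 s: |½(1 + 0)(1)| = 0.5 m
18–21 s: |½(0 + -1)(3)| = 1.5 m
Total distance = 199/6 m

199/6 m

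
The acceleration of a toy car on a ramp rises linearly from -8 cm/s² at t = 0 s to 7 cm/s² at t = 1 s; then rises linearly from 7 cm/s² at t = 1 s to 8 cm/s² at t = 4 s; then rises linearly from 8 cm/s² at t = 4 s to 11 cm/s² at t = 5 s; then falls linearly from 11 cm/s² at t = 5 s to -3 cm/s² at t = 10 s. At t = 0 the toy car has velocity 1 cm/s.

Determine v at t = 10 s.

52.5 cm/s

Δv equals the area under the a-t graph; then v = v₀ + Δv.
0–1 s: ½(-8 + 7)(1) = -0.5 cm/s
1–4 s: ½(7 + 8)(3) = 22.5 cm/s
4–5 s: ½(8 + 11)(1) = 9.5 cm/s
5–10 s: ½(11 + -3)(5) = 20 cm/s
Δv = 51.5 cm/s, so v(10) = 1 + (51.5) = 52.5 cm/s.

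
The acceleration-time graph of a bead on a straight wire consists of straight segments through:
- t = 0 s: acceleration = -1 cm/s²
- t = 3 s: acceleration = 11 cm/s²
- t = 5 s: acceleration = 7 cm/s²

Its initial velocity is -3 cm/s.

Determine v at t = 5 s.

Δv equals the area under the a-t graph; then v = v₀ + Δv.
0–3 s: ½(-1 + 11)(3) = 15 cm/s
3–5 s: ½(11 + 7)(2) = 18 cm/s
Δv = 33 cm/s, so v(5) = -3 + (33) = 30 cm/s.

30 cm/s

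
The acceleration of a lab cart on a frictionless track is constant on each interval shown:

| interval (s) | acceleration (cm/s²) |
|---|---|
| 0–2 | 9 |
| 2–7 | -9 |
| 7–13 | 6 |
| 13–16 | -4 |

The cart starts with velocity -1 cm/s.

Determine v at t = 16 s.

Δv equals the area under the a-t graph; then v = v₀ + Δv.
0–2 s: 9 × 2 = 18 cm/s
2–7 s: -9 × 5 = -45 cm/s
7–13 s: 6 × 6 = 36 cm/s
13–16 s: -4 × 3 = -12 cm/s
Δv = -3 cm/s, so v(16) = -1 + (-3) = -4 cm/s.

-4 cm/s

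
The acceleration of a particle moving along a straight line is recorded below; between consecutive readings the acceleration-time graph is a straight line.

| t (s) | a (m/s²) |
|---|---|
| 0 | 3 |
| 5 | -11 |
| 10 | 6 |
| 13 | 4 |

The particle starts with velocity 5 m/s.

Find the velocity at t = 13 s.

Δv equals the area under the a-t graph; then v = v₀ + Δv.
0–5 s: ½(3 + -11)(5) = -20 m/s
5–10 s: ½(-11 + 6)(5) = -12.5 m/s
10–13 s: ½(6 + 4)(3) = 15 m/s
Δv = -17.5 m/s, so v(13) = 5 + (-17.5) = -12.5 m/s.

-12.5 m/s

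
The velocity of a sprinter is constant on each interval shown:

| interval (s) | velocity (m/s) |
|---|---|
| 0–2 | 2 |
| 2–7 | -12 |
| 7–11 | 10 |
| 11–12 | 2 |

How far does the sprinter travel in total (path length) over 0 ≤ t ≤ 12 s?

Distance (not displacement) is the total path length: add the absolute areas under v-t.
0–2 s: |2| × 2 = 4 m
2–7 s: |-12| × 5 = 60 m
7–11 s: |10| × 4 = 40 m
11–12 s: |2| × 1 = 2 m
Total distance = 106 m

106 m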